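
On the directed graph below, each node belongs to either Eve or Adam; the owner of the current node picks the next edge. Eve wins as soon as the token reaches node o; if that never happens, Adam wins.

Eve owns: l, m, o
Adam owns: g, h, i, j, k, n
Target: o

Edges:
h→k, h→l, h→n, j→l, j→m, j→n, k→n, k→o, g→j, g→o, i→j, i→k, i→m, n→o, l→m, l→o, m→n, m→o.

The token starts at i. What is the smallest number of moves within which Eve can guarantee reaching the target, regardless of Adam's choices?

A0 = {o}
A1: add {l, m, n} — l (Eve) has l→o; m (Eve) has m→o; n (Adam): all of {o} already in.
A2: add {j, k} — j (Adam): all of {l, m, n} already in; k (Adam): all of {n, o} already in.
A3: add {g, h, i} — g (Adam): all of {j, o} already in; h (Adam): all of {k, l, n} already in; i (Adam): all of {j, k, m} already in.
A3 = all vertices. Fixed point.
i enters the attractor at level 3, so Eve can force the target in 3 moves from there.

3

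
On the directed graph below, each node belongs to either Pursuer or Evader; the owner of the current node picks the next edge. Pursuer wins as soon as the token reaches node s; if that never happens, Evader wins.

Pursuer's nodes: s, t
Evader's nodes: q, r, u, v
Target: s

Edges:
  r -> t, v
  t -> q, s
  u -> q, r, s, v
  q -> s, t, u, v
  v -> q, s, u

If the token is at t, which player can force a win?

Pursuer

A0 = {s}
A1: add {t} — t (Pursuer) has t→s.
A2 = A1; e.g. q (Evader) can still go to u. Fixed point.
t ∈ A1, so Pursuer can force the target.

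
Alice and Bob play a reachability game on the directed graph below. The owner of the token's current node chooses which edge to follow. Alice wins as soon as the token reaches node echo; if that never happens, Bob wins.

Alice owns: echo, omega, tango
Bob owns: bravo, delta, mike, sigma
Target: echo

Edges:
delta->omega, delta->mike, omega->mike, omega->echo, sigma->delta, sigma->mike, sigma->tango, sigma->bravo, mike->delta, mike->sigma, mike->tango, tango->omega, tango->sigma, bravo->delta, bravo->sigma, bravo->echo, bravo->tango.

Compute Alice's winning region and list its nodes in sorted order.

echo, omega, tango

A0 = {echo}
A1: add {omega} — omega (Alice) has omega→echo.
A2: add {tango} — tango (Alice) has tango→omega.
A3 = A2; e.g. delta (Bob) can still go to mike. Fixed point.
Alice's winning region = {echo, omega, tango}.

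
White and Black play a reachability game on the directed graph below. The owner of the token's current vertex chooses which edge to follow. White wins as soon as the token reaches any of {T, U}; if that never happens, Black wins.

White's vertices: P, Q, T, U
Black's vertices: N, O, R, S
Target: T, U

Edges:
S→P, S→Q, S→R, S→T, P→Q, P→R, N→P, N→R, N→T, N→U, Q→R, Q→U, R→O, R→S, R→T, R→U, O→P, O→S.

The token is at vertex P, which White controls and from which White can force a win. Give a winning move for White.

A0 = {T, U}
A1: add {Q} — Q (White) has Q→U.
A2: add {P} — P (White) has P→Q.
A3 = A2; e.g. N (Black) can still go to R. Fixed point.
From P, successor Q is in the attractor (rank 1); the other successor R is not.

Q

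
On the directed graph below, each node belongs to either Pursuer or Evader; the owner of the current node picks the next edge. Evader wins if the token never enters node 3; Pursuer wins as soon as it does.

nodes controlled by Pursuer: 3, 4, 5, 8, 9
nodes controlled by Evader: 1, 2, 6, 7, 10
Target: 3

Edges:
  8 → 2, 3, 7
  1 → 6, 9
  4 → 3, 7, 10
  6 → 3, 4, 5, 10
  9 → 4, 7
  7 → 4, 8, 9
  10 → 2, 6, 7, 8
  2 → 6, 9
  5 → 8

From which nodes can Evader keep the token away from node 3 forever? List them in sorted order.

1, 2, 6, 10

A0 = {3}
A1: add {4, 8} — 4 (Pursuer) has 4→3; 8 (Pursuer) has 8→3.
A2: add {5, 9} — 5 (Pursuer) has 5→8; 9 (Pursuer) has 9→4.
A3: add {7} — 7 (Evader): all of {4, 8, 9} already in.
A4 = A3; e.g. 1 (Evader) can still go to 6. Fixed point.
Pursuer's attractor = {3, 4, 5, 7, 8, 9}; Evader avoids the target exactly from the complement.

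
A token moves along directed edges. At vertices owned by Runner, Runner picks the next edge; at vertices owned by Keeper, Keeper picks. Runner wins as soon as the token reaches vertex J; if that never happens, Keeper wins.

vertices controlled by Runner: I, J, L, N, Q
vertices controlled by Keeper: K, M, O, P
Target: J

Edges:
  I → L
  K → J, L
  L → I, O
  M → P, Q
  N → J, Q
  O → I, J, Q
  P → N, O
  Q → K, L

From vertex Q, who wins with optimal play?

Keeper

A0 = {J}
A1: add {N} — N (Runner) has N→J.
A2 = A1; e.g. I (Runner) has no edge into A1. Fixed point.
Q never enters the attractor, so Keeper can avoid the target forever.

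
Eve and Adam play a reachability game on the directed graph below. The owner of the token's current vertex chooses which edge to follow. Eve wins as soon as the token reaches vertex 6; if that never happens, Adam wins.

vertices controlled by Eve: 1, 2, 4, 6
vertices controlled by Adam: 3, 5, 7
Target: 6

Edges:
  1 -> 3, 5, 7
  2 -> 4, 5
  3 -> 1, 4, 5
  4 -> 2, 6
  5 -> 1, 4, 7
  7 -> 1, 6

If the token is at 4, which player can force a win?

Eve

A0 = {6}
A1: add {4} — 4 (Eve) has 4→6.
4 ∈ A1, so Eve can force the target.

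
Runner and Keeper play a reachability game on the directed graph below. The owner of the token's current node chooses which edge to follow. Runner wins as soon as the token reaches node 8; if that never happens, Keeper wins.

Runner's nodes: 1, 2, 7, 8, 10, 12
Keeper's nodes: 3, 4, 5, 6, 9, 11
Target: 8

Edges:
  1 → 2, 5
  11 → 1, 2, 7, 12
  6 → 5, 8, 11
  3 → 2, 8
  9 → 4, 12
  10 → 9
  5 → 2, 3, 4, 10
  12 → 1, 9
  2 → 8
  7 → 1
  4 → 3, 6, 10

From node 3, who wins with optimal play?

A0 = {8}
A1: add {2} — 2 (Runner) has 2→8.
A2: add {1, 3} — 1 (Runner) has 1→2; 3 (Keeper): all of {2, 8} already in.
3 ∈ A2, so Runner can force the target.

Runner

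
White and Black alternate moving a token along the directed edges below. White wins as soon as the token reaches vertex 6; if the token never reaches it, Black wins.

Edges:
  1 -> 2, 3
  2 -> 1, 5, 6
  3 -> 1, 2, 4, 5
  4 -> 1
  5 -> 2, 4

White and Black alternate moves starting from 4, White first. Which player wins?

Track states (vertex, player-to-move).
A0 = {(6,White), (6,Black)}
A1: add {(2,White)}.
A2 = A1; e.g. (1,White) stays out. (4,White) never enters ⇒ Black avoids the target.

Black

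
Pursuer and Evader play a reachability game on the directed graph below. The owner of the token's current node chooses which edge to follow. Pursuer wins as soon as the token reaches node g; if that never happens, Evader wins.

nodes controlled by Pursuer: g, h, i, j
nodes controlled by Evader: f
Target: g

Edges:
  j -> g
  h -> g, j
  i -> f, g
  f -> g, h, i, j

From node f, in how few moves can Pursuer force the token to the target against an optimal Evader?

2

A0 = {g}
A1: add {h, i, j} — h (Pursuer) has h→g; i (Pursuer) has i→g; j (Pursuer) has j→g.
A2: add {f} — f (Evader): all of {g, h, i, j} already in.
A2 = all vertices. Fixed point.
f enters the attractor at level 2, so Pursuer can force the target in 2 moves from there.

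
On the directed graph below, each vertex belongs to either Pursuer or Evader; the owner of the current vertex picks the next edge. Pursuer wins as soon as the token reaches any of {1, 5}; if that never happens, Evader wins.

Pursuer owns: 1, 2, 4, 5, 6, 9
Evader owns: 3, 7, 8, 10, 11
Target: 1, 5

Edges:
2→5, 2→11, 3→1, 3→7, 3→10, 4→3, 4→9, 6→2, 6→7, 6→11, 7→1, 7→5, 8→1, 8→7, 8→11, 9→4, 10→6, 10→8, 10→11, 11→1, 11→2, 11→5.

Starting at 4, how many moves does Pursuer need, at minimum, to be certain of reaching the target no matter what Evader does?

A0 = {1, 5}
A1: add {2, 7} — 2 (Pursuer) has 2→5; 7 (Evader): all of {1, 5} already in.
A2: add {6, 11} — 6 (Pursuer) has 6→2; 11 (Evader): all of {1, 2, 5} already in.
A3: add {8} — 8 (Evader): all of {1, 7, 11} already in.
A4: add {10} — 10 (Evader): all of {6, 8, 11} already in.
A5: add {3} — 3 (Evader): all of {1, 7, 10} already in.
A6: add {4} — 4 (Pursuer) has 4→3.
4 enters the attractor at level 6, so Pursuer can force the target in 6 moves from there.

6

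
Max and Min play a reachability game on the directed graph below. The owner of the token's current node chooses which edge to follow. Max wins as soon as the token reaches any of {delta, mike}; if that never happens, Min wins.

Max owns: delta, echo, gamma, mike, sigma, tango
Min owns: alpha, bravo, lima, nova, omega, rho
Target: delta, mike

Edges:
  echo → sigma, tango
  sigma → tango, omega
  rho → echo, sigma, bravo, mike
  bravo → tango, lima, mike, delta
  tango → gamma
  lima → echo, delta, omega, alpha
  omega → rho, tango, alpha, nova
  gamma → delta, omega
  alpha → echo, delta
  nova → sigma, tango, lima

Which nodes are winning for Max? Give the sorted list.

alpha, delta, echo, gamma, mike, sigma, tango

A0 = {delta, mike}
A1: add {gamma} — gamma (Max) has gamma→delta.
A2: add {tango} — tango (Max) has tango→gamma.
A3: add {echo, sigma} — echo (Max) has echo→tango; sigma (Max) has sigma→tango.
A4: add {alpha} — alpha (Min): all of {echo, delta} already in.
A5 = A4; e.g. rho (Min) can still go to bravo. Fixed point.
Max's winning region = {alpha, delta, echo, gamma, mike, sigma, tango}.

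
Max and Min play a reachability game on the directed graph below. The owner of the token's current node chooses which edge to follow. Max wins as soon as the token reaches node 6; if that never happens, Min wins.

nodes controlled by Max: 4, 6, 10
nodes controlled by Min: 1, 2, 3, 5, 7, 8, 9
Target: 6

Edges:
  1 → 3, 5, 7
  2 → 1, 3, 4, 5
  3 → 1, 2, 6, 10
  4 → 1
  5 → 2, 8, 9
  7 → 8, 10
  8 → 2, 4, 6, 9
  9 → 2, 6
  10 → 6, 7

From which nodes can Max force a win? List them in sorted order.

6, 10

A0 = {6}
A1: add {10} — 10 (Max) has 10→6.
A2 = A1; e.g. 1 (Min) can still go to 3. Fixed point.
Max's winning region = {6, 10}.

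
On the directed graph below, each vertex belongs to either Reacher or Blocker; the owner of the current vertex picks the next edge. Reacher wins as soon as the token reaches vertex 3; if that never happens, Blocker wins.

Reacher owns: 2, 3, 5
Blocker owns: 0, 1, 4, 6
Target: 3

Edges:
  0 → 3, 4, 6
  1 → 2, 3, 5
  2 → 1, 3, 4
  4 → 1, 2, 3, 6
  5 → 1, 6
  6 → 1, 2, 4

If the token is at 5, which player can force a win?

A0 = {3}
A1: add {2} — 2 (Reacher) has 2→3.
A2 = A1; e.g. 0 (Blocker) can still go to 4. Fixed point.
5 never enters the attractor, so Blocker can avoid the target forever.

Blocker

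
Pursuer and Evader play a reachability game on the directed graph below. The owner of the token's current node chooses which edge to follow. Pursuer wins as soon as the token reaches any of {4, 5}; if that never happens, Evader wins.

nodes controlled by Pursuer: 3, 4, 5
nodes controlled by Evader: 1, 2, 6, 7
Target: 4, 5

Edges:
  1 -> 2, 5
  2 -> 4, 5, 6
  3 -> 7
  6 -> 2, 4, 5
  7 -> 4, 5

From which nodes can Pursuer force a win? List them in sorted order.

A0 = {4, 5}
A1: add {7} — 7 (Evader): all of {4, 5} already in.
A2: add {3} — 3 (Pursuer) has 3→7.
A3 = A2; e.g. 1 (Evader) can still go to 2. Fixed point.
Pursuer's winning region = {3, 4, 5, 7}.

3, 4, 5, 7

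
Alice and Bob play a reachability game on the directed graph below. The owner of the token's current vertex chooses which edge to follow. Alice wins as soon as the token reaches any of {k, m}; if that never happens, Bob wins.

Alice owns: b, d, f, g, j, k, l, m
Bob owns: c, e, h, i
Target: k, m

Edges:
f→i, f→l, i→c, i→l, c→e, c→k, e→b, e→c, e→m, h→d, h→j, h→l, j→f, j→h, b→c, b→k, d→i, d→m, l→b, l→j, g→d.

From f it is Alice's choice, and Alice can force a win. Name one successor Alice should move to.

l

A0 = {k, m}
A1: add {b, d} — b (Alice) has b→k; d (Alice) has d→m.
A2: add {g, l} — g (Alice) has g→d; l (Alice) has l→b.
A3: add {f} — f (Alice) has f→l.
A4: add {j} — j (Alice) has j→f.
A5: add {h} — h (Bob): all of {d, j, l} already in.
A6 = A5; e.g. c (Bob) can still go to e. Fixed point.
From f, successor l is in the attractor (rank 2); the other successor i is not.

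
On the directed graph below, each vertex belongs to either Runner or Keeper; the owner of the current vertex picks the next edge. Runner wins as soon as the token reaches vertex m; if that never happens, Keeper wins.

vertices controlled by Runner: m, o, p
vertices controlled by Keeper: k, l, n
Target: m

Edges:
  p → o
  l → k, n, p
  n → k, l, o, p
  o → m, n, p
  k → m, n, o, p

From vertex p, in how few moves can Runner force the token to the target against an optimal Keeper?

2

A0 = {m}
A1: add {o} — o (Runner) has o→m.
A2: add {p} — p (Runner) has p→o.
A3 = A2; e.g. k (Keeper) can still go to n. Fixed point.
p enters the attractor at level 2, so Runner can force the target in 2 moves from there.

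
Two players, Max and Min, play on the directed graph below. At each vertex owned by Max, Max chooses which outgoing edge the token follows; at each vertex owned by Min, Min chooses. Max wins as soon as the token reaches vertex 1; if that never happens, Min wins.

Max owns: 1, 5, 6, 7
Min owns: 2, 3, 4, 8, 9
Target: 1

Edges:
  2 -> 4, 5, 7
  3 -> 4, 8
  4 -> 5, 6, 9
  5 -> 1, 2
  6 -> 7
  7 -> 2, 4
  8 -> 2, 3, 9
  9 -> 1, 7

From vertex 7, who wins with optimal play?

A0 = {1}
A1: add {5} — 5 (Max) has 5→1.
A2 = A1; e.g. 2 (Min) can still go to 4. Fixed point.
7 never enters the attractor, so Min can avoid the target forever.

Min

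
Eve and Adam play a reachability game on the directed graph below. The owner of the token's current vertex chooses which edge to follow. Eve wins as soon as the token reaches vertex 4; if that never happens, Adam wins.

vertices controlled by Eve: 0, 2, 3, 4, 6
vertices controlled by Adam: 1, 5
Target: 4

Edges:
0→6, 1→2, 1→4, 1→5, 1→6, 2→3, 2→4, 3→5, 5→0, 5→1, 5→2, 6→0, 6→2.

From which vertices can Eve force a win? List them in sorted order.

A0 = {4}
A1: add {2} — 2 (Eve) has 2→4.
A2: add {6} — 6 (Eve) has 6→2.
A3: add {0} — 0 (Eve) has 0→6.
A4 = A3; e.g. 1 (Adam) can still go to 5. Fixed point.
Eve's winning region = {0, 2, 4, 6}.

0, 2, 4, 6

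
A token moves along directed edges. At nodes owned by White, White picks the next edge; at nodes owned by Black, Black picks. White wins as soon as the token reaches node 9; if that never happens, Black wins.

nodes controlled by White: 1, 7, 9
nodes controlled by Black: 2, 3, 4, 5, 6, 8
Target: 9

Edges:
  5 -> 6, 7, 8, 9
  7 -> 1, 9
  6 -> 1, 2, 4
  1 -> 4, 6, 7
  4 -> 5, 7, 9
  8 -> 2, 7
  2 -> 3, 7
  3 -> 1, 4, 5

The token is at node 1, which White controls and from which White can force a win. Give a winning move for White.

7

A0 = {9}
A1: add {7} — 7 (White) has 7→9.
A2: add {1} — 1 (White) has 1→7.
A3 = A2; e.g. 2 (Black) can still go to 3. Fixed point.
From 1, successor 7 is in the attractor (rank 1); the other successors 4, 6 are not.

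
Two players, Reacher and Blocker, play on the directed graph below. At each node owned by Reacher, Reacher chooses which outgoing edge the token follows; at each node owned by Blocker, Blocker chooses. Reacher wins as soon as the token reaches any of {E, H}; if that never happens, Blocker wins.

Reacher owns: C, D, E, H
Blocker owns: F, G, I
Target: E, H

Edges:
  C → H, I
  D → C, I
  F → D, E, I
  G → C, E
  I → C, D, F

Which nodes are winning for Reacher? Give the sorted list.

C, D, E, G, H

A0 = {E, H}
A1: add {C} — C (Reacher) has C→H.
A2: add {D, G} — D (Reacher) has D→C; G (Blocker): all of {C, E} already in.
A3 = A2; e.g. F (Blocker) can still go to I. Fixed point.
Reacher's winning region = {C, D, E, G, H}.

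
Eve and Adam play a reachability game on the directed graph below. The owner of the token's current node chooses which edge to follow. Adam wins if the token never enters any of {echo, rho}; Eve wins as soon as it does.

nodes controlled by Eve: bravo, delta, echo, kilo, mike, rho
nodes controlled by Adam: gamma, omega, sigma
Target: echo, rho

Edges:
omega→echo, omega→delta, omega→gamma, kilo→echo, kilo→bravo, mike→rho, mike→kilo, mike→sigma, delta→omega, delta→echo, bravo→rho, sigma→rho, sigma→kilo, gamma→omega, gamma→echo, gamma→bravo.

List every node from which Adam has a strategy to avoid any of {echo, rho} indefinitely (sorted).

gamma, omega

A0 = {echo, rho}
A1: add {bravo, delta, kilo, mike} — kilo (Eve) has kilo→echo; mike (Eve) has mike→rho; delta (Eve) has delta→echo; bravo (Eve) has bravo→rho.
A2: add {sigma} — sigma (Adam): all of {rho, kilo} already in.
A3 = A2; e.g. omega (Adam) can still go to gamma. Fixed point.
Eve's attractor = {bravo, delta, echo, kilo, mike, rho, sigma}; Adam avoids the target exactly from the complement.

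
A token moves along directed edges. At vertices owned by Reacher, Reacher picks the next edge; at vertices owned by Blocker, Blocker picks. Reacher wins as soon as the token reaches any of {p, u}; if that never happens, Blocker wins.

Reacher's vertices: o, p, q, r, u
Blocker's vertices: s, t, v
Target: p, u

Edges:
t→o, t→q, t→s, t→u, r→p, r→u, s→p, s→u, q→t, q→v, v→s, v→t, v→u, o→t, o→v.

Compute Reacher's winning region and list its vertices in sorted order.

A0 = {p, u}
A1: add {r, s} — r (Reacher) has r→p; s (Blocker): all of {p, u} already in.
A2 = A1; e.g. o (Reacher) has no edge into A1. Fixed point.
Reacher's winning region = {p, r, s, u}.

p, r, s, u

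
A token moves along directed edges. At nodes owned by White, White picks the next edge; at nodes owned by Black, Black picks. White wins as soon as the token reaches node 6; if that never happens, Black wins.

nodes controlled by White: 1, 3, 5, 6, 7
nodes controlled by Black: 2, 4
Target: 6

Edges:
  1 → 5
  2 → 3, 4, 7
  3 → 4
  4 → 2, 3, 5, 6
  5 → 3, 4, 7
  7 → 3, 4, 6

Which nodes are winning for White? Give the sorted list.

A0 = {6}
A1: add {7} — 7 (White) has 7→6.
A2: add {5} — 5 (White) has 5→7.
A3: add {1} — 1 (White) has 1→5.
A4 = A3; e.g. 2 (Black) can still go to 3. Fixed point.
White's winning region = {1, 5, 6, 7}.

1, 5, 6, 7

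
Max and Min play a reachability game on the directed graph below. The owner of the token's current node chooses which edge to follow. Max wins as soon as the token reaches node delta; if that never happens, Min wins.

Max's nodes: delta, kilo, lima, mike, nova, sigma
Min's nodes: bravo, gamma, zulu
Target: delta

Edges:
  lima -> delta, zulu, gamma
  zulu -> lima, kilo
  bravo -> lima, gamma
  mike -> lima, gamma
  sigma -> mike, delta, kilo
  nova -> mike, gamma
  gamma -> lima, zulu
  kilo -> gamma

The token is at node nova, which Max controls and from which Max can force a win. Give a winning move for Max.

A0 = {delta}
A1: add {lima, sigma} — lima (Max) has lima→delta; sigma (Max) has sigma→delta.
A2: add {mike} — mike (Max) has mike→lima.
A3: add {nova} — nova (Max) has nova→mike.
A4 = A3; e.g. bravo (Min) can still go to gamma. Fixed point.
From nova, successor mike is in the attractor (rank 2); the other successor gamma is not.

mike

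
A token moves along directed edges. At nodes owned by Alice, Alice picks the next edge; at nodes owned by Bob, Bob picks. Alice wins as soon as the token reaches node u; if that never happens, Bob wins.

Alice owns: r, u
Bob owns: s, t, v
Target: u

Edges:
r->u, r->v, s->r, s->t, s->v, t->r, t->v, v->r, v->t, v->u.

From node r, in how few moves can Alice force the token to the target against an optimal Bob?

A0 = {u}
A1: add {r} — r (Alice) has r→u.
A2 = A1; e.g. s (Bob) can still go to t. Fixed point.
r enters the attractor at level 1, so Alice can force the target in 1 move from there.

1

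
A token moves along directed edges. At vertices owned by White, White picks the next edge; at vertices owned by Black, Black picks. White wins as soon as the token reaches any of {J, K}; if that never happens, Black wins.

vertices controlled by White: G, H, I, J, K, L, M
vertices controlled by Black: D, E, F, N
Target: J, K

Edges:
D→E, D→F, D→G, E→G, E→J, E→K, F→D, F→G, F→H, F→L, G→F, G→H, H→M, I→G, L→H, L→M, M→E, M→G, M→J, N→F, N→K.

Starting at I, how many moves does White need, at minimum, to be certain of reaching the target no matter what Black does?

4

A0 = {J, K}
A1: add {M} — M (White) has M→J.
A2: add {H, L} — H (White) has H→M; L (White) has L→M.
A3: add {G} — G (White) has G→H.
A4: add {E, I} — E (Black): all of {G, J, K} already in; I (White) has I→G.
A5 = A4; e.g. D (Black) can still go to F. Fixed point.
I enters the attractor at level 4, so White can force the target in 4 moves from there.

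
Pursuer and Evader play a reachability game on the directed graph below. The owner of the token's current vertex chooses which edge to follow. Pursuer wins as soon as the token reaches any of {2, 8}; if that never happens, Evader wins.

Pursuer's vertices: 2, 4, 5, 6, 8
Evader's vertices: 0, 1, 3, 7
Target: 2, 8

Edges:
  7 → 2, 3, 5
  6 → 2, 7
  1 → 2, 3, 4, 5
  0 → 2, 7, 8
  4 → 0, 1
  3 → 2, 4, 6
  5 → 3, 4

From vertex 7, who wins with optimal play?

A0 = {2, 8}
A1: add {6} — 6 (Pursuer) has 6→2.
A2 = A1; e.g. 0 (Evader) can still go to 7. Fixed point.
7 never enters the attractor, so Evader can avoid the target forever.

Evader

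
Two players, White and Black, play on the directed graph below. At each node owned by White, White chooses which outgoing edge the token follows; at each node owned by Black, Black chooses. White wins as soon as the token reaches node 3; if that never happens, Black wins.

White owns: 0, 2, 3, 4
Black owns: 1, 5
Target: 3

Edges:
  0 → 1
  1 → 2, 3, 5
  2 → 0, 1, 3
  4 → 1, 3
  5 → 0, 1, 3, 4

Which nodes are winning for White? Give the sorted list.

A0 = {3}
A1: add {2, 4} — 2 (White) has 2→3; 4 (White) has 4→3.
A2 = A1; e.g. 0 (White) has no edge into A1. Fixed point.
White's winning region = {2, 3, 4}.

2, 3, 4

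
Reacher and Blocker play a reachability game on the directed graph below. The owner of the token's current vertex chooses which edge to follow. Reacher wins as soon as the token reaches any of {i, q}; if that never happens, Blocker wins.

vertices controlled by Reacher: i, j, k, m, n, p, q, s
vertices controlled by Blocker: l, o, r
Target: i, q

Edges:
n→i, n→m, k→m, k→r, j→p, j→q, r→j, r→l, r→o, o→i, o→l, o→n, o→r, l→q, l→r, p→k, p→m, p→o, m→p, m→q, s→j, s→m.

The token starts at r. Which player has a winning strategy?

Blocker

A0 = {i, q}
A1: add {j, m, n} — j (Reacher) has j→q; m (Reacher) has m→q; n (Reacher) has n→i.
A2: add {k, p, s} — k (Reacher) has k→m; p (Reacher) has p→m; s (Reacher) has s→j.
A3 = A2; e.g. l (Blocker) can still go to r. Fixed point.
r never enters the attractor, so Blocker can avoid the target forever.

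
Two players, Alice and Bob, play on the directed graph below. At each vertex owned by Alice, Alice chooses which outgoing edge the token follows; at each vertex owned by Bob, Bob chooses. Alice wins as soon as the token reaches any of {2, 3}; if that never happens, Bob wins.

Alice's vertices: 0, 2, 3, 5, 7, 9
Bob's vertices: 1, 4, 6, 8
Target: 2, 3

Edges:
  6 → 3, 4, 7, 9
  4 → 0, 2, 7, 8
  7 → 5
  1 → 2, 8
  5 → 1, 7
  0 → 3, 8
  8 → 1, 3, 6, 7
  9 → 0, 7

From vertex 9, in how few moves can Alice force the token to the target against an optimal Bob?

2

A0 = {2, 3}
A1: add {0} — 0 (Alice) has 0→3.
A2: add {9} — 9 (Alice) has 9→0.
A3 = A2; e.g. 1 (Bob) can still go to 8. Fixed point.
9 enters the attractor at level 2, so Alice can force the target in 2 moves from there.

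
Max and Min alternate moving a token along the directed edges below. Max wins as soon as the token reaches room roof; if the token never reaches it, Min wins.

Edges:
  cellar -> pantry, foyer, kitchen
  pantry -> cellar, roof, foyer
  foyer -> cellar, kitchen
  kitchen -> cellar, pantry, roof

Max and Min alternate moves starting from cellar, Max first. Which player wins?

Track states (vertex, player-to-move).
A0 = {(roof,Max), (roof,Min)}
A1: add {(pantry,Max), (kitchen,Max)}.
A2 = A1; e.g. (cellar,Max) stays out. (cellar,Max) never enters ⇒ Min avoids the target.

Min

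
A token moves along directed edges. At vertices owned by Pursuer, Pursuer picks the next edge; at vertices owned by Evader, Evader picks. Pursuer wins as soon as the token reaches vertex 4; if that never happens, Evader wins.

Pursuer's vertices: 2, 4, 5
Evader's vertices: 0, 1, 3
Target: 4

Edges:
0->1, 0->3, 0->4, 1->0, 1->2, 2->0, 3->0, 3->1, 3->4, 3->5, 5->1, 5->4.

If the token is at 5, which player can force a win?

A0 = {4}
A1: add {5} — 5 (Pursuer) has 5→4.
A2 = A1; e.g. 0 (Evader) can still go to 1. Fixed point.
5 ∈ A1, so Pursuer can force the target.

Pursuer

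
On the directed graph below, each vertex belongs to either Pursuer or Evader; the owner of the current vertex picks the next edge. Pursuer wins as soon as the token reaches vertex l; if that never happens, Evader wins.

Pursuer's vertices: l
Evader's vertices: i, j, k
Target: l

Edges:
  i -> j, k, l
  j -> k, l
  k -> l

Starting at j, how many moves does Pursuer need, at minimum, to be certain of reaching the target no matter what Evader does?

A0 = {l}
A1: add {k} — k (Evader): all of {l} already in.
A2: add {j} — j (Evader): all of {k, l} already in.
j enters the attractor at level 2, so Pursuer can force the target in 2 moves from there.

2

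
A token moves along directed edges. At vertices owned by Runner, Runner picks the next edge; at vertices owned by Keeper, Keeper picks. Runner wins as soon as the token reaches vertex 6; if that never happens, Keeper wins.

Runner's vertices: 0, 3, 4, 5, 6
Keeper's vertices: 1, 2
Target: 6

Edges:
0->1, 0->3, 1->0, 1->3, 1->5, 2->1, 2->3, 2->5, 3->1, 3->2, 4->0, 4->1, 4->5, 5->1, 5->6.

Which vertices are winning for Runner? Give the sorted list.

4, 5, 6

A0 = {6}
A1: add {5} — 5 (Runner) has 5→6.
A2: add {4} — 4 (Runner) has 4→5.
A3 = A2; e.g. 0 (Runner) has no edge into A2. Fixed point.
Runner's winning region = {4, 5, 6}.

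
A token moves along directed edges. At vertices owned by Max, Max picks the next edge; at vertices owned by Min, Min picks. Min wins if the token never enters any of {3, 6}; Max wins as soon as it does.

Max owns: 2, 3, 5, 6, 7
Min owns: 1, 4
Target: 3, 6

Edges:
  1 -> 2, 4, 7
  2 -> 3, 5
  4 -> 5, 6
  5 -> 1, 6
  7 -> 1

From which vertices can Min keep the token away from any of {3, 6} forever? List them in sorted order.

A0 = {3, 6}
A1: add {2, 5} — 2 (Max) has 2→3; 5 (Max) has 5→6.
A2: add {4} — 4 (Min): all of {5, 6} already in.
A3 = A2; e.g. 1 (Min) can still go to 7. Fixed point.
Max's attractor = {2, 3, 4, 5, 6}; Min avoids the target exactly from the complement.

1, 7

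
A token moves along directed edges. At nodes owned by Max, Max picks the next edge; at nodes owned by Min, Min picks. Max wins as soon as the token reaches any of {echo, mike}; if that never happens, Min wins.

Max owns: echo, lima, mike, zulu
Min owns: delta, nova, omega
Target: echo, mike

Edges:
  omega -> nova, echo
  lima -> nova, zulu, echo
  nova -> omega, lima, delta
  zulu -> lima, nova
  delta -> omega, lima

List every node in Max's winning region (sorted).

echo, lima, mike, zulu

A0 = {echo, mike}
A1: add {lima} — lima (Max) has lima→echo.
A2: add {zulu} — zulu (Max) has zulu→lima.
A3 = A2; e.g. omega (Min) can still go to nova. Fixed point.
Max's winning region = {echo, lima, mike, zulu}.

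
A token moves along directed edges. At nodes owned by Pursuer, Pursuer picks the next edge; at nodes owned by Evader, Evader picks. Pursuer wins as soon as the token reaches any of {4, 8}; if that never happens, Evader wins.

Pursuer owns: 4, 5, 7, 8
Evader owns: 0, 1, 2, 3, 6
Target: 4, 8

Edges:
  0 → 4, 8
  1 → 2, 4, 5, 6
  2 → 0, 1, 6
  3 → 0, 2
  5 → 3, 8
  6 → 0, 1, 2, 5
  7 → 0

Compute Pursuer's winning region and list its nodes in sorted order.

A0 = {4, 8}
A1: add {0, 5} — 0 (Evader): all of {4, 8} already in; 5 (Pursuer) has 5→8.
A2: add {7} — 7 (Pursuer) has 7→0.
A3 = A2; e.g. 1 (Evader) can still go to 2. Fixed point.
Pursuer's winning region = {0, 4, 5, 7, 8}.

0, 4, 5, 7, 8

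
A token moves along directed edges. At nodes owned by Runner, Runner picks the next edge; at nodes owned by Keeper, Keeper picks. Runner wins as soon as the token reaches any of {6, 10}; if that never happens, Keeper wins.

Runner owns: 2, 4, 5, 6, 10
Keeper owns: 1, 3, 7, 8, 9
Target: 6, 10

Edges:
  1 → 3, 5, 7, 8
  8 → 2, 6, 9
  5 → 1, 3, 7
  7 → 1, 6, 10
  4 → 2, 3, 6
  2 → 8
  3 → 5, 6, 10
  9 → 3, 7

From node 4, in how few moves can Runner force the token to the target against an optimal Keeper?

1

A0 = {6, 10}
A1: add {4} — 4 (Runner) has 4→6.
A2 = A1; e.g. 1 (Keeper) can still go to 3. Fixed point.
4 enters the attractor at level 1, so Runner can force the target in 1 move from there.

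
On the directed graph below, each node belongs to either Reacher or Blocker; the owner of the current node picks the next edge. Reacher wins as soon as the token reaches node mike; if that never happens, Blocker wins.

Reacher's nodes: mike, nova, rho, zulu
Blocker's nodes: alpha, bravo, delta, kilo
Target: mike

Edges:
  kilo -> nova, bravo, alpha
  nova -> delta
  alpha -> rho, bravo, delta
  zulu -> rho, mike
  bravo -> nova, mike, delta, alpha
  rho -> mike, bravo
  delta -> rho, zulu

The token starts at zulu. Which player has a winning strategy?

A0 = {mike}
A1: add {rho, zulu} — rho (Reacher) has rho→mike; zulu (Reacher) has zulu→mike.
zulu ∈ A1, so Reacher can force the target.

Reacher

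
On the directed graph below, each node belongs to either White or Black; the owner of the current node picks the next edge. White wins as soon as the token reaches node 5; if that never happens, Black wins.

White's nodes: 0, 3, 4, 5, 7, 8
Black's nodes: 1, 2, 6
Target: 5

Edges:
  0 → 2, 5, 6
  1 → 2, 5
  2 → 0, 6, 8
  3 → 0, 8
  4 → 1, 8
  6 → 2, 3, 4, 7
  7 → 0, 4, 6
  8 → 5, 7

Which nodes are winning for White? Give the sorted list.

0, 3, 4, 5, 7, 8

A0 = {5}
A1: add {0, 8} — 0 (White) has 0→5; 8 (White) has 8→5.
A2: add {3, 4, 7} — 3 (White) has 3→0; 4 (White) has 4→8; 7 (White) has 7→0.
A3 = A2; e.g. 1 (Black) can still go to 2. Fixed point.
White's winning region = {0, 3, 4, 5, 7, 8}.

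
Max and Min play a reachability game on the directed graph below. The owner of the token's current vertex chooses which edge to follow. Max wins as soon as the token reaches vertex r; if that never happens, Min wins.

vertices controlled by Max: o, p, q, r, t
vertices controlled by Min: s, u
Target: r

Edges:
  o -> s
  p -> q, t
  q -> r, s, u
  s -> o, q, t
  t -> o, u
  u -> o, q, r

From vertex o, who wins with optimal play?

Min

A0 = {r}
A1: add {q} — q (Max) has q→r.
A2: add {p} — p (Max) has p→q.
A3 = A2; e.g. o (Max) has no edge into A2. Fixed point.
o never enters the attractor, so Min can avoid the target forever.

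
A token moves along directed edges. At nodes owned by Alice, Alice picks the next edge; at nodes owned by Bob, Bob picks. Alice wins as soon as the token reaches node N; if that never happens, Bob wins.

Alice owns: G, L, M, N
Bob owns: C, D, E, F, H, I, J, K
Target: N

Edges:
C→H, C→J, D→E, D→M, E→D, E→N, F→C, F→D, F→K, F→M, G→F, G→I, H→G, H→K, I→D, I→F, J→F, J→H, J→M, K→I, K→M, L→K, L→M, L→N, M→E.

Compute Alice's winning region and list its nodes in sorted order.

L, N

A0 = {N}
A1: add {L} — L (Alice) has L→N.
A2 = A1; e.g. C (Bob) can still go to H. Fixed point.
Alice's winning region = {L, N}.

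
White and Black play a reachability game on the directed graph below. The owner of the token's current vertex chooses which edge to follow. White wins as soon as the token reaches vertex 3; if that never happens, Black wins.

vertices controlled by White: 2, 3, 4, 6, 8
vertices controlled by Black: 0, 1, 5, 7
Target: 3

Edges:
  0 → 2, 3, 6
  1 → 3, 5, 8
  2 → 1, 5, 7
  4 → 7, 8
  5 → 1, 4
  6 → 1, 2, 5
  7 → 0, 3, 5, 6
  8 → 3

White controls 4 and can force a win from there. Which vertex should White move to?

8

A0 = {3}
A1: add {8} — 8 (White) has 8→3.
A2: add {4} — 4 (White) has 4→8.
A3 = A2; e.g. 0 (Black) can still go to 2. Fixed point.
From 4, successor 8 is in the attractor (rank 1); the other successor 7 is not.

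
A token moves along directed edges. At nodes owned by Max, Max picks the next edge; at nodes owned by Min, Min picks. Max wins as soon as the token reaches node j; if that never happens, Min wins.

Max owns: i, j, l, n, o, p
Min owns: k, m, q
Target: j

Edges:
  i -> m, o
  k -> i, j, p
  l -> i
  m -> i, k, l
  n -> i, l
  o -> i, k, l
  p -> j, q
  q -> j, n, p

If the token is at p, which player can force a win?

Max

A0 = {j}
A1: add {p} — p (Max) has p→j.
A2 = A1; e.g. i (Max) has no edge into A1. Fixed point.
p ∈ A1, so Max can force the target.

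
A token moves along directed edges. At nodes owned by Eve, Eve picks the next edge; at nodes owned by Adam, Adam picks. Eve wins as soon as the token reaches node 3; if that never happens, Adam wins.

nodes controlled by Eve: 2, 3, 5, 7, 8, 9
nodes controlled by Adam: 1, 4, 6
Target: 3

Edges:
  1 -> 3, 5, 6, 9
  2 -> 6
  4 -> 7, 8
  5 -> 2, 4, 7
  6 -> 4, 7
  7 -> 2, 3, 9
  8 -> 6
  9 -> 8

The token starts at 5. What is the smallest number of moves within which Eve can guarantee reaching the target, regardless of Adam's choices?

A0 = {3}
A1: add {7} — 7 (Eve) has 7→3.
A2: add {5} — 5 (Eve) has 5→7.
A3 = A2; e.g. 1 (Adam) can still go to 6. Fixed point.
5 enters the attractor at level 2, so Eve can force the target in 2 moves from there.

2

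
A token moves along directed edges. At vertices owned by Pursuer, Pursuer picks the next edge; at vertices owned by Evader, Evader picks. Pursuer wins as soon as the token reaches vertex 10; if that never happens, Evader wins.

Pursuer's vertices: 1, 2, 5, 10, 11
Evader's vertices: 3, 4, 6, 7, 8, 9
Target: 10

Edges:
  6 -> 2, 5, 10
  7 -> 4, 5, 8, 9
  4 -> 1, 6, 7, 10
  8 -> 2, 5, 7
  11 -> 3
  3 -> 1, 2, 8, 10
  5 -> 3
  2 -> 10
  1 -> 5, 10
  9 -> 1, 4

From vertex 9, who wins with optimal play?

A0 = {10}
A1: add {1, 2} — 1 (Pursuer) has 1→10; 2 (Pursuer) has 2→10.
A2 = A1; e.g. 3 (Evader) can still go to 8. Fixed point.
9 never enters the attractor, so Evader can avoid the target forever.

Evader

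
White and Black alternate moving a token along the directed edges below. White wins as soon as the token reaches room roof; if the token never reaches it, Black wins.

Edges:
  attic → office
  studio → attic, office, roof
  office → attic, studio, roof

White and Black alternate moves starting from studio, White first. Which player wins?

White

Track states (vertex, player-to-move).
A0 = {(roof,White), (roof,Black)}
A1: add {(studio,White), (office,White)}.
(studio,White) ∈ A1 ⇒ White forces the target.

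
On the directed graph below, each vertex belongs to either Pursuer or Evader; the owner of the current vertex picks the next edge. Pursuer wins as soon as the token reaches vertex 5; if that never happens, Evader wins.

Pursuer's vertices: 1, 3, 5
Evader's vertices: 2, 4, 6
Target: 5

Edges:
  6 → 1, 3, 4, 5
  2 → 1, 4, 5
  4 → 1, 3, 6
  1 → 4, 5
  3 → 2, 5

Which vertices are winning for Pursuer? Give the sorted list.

1, 3, 5

A0 = {5}
A1: add {1, 3} — 1 (Pursuer) has 1→5; 3 (Pursuer) has 3→5.
A2 = A1; e.g. 2 (Evader) can still go to 4. Fixed point.
Pursuer's winning region = {1, 3, 5}.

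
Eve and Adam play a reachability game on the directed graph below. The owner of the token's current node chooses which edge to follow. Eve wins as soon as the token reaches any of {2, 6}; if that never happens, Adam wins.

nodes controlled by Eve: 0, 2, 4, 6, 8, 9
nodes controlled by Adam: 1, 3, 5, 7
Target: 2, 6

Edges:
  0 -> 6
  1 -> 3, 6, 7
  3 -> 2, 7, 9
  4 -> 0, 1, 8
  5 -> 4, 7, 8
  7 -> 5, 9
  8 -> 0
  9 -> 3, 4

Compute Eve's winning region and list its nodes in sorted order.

0, 2, 4, 6, 8, 9

A0 = {2, 6}
A1: add {0} — 0 (Eve) has 0→6.
A2: add {4, 8} — 4 (Eve) has 4→0; 8 (Eve) has 8→0.
A3: add {9} — 9 (Eve) has 9→4.
A4 = A3; e.g. 1 (Adam) can still go to 3. Fixed point.
Eve's winning region = {0, 2, 4, 6, 8, 9}.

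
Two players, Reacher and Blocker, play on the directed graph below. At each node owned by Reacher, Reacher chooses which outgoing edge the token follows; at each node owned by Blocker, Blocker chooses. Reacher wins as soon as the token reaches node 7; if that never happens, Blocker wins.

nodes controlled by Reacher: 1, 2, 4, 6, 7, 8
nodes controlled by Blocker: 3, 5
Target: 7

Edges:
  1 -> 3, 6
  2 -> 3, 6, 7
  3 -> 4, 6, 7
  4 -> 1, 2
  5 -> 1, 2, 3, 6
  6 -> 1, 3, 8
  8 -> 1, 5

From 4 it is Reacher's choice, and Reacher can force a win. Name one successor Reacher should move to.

2

A0 = {7}
A1: add {2} — 2 (Reacher) has 2→7.
A2: add {4} — 4 (Reacher) has 4→2.
A3 = A2; e.g. 1 (Reacher) has no edge into A2. Fixed point.
From 4, successor 2 is in the attractor (rank 1); the other successor 1 is not.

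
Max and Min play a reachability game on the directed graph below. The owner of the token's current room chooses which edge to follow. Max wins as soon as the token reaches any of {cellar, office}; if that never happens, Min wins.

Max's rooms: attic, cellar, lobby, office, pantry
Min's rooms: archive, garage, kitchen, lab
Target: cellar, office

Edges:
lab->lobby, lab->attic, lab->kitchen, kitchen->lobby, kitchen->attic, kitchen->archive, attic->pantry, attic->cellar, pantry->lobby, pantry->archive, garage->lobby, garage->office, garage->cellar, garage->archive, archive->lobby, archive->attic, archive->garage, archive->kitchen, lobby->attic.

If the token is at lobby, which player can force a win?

Max

A0 = {cellar, office}
A1: add {attic} — attic (Max) has attic→cellar.
A2: add {lobby} — lobby (Max) has lobby→attic.
lobby ∈ A2, so Max can force the target.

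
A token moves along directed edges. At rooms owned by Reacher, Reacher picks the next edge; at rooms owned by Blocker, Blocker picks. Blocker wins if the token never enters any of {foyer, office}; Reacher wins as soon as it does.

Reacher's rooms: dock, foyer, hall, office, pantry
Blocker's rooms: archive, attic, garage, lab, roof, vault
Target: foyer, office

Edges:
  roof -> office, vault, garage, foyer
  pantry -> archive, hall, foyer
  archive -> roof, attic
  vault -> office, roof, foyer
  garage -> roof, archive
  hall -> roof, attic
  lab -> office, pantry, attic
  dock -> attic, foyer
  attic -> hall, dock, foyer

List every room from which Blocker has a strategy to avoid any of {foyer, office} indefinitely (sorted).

A0 = {foyer, office}
A1: add {dock, pantry} — pantry (Reacher) has pantry→foyer; dock (Reacher) has dock→foyer.
A2 = A1; e.g. roof (Blocker) can still go to vault. Fixed point.
Reacher's attractor = {dock, foyer, office, pantry}; Blocker avoids the target exactly from the complement.

archive, attic, garage, hall, lab, roof, vault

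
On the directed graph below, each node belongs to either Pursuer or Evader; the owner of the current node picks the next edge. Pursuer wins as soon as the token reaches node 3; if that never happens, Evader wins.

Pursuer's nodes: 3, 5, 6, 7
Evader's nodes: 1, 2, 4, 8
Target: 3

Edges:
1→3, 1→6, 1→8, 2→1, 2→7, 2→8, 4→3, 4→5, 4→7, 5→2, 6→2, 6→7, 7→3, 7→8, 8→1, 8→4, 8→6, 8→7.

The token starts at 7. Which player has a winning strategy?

Pursuer

A0 = {3}
A1: add {7} — 7 (Pursuer) has 7→3.
7 ∈ A1, so Pursuer can force the target.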